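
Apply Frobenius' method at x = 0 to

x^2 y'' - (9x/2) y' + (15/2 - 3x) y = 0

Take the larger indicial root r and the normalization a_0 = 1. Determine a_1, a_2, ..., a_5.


Write in Frobenius form y'' + (p(x)/x) y' + (q(x)/x^2) y = 0:
  p(x) = -9/2,  q(x) = 15/2 - 3x.
Indicial equation: r(r-1) + (-9/2) r + (15/2) = 0 -> roots r_1 = 3, r_2 = 5/2.
Take r = r_1 = 3. Let y(x) = x^r sum_{n>=0} a_n x^n with a_0 = 1.
Substitute y = x^r sum a_n x^n and match x^{r+n}. The recurrence is
  D(n) a_n - 3 a_{n-1} = 0,  where D(n) = (r+n)(r+n-1) + (-9/2)(r+n) + (15/2).
  a_n = 3 / D(n) * a_{n-1}.
Since the indicial polynomial factors as (r - r_1)(r - r_2), D(n) = (r_1 + n - r_1)(r_1 + n - r_2) = n(n + 1/2).
Evaluating step by step (a_0 = 1):
  n = 1: D(1) = 1(1 + 1/2) = 3/2; numerator = 3(1) = 3; a_1 = (3)/(3/2) = 2
  n = 2: D(2) = 2(2 + 1/2) = 5; numerator = 3(2) = 6; a_2 = (6)/(5) = 6/5
  n = 3: D(3) = 3(3 + 1/2) = 21/2; numerator = 3(6/5) = 18/5; a_3 = (18/5)/(21/2) = 12/35
  n = 4: D(4) = 4(4 + 1/2) = 18; numerator = 3(12/35) = 36/35; a_4 = (36/35)/(18) = 2/35
  n = 5: D(5) = 5(5 + 1/2) = 55/2; numerator = 3(2/35) = 6/35; a_5 = (6/35)/(55/2) = 12/1925

r = 3; a_0 = 1; a_1 = 2; a_2 = 6/5; a_3 = 12/35; a_4 = 2/35; a_5 = 12/1925


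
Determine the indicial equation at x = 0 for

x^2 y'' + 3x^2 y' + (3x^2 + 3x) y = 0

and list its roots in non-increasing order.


Divide by x^2 to reach normal form y'' + P_1(x) y' + P_2(x) y = 0 with P_1(x) = 3 and P_2(x) = 3 + 3/x.
x = 0 is a singular point because the y-coefficient 3 + 3/x has a pole at x = 0.
It is a regular singular point because x P_1(x) = p(x) = 3x and x^2 P_2(x) = q(x) = 3x^2 + 3x are polynomials, hence analytic at x = 0.
p(0) = 0,  q(0) = 0.
Indicial equation: r(r-1) + p(0) r + q(0) = 0, i.e. r^2 + (p(0) - 1) r + q(0) = 0, i.e. r^2 - 1 r = 0.
Discriminant: (-1)^2 - 4(0) = 1, so r = (1 ± 1)/2.
Solving: r_1 = 1, r_2 = 0.

indicial: r^2 - 1 r = 0; roots r_1 = 1, r_2 = 0


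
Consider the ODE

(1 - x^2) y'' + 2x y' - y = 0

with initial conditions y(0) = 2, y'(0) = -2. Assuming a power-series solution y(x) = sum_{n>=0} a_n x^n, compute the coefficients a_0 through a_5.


Ansatz: y(x) = sum_{n>=0} a_n x^n, so y'(x) = sum_{n>=1} n a_n x^(n-1) and y''(x) = sum_{n>=2} n(n-1) a_n x^(n-2).
Substitute into P(x) y'' + Q(x) y' + R(x) y = 0 with P(x) = 1 - x^2, Q(x) = 2x, R(x) = -1, and match powers of x.
Initial conditions: a_0 = 2, a_1 = -2.
Setting the coefficient of each power of x to zero and solving order by order (substituting the coefficients already found):
  x^0: 2 a_2 - a_0 = 0  ->  2 a_2 = a_0 = 2  ->  a_2 = 1
  x^1: 6 a_3 + a_1 = 0  ->  6 a_3 = -a_1 = 2  ->  a_3 = 1/3
  x^2: 12 a_4 + a_2 = 0  ->  12 a_4 = -a_2 = -1  ->  a_4 = -1/12
  x^3: 20 a_5 - a_3 = 0  ->  20 a_5 = a_3 = 1/3  ->  a_5 = 1/60
Truncated series: y(x) = 2 - 2 x + x^2 + (1/3) x^3 - (1/12) x^4 + (1/60) x^5 + O(x^6).

a_0 = 2; a_1 = -2; a_2 = 1; a_3 = 1/3; a_4 = -1/12; a_5 = 1/60


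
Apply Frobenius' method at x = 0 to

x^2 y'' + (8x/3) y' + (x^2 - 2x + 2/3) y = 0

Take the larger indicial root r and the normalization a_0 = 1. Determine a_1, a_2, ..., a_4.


Write in Frobenius form y'' + (p(x)/x) y' + (q(x)/x^2) y = 0:
  p(x) = 8/3,  q(x) = x^2 - 2x + 2/3.
Indicial equation: r(r-1) + (8/3) r + (2/3) = 0 -> roots r_1 = -2/3, r_2 = -1.
Take r = r_1 = -2/3. Let y(x) = x^r sum_{n>=0} a_n x^n with a_0 = 1.
Substitute y = x^r sum a_n x^n and match x^{r+n}. The recurrence is
  D(n) a_n - 2 a_{n-1} + 1 a_{n-2} = 0,  where D(n) = (r+n)(r+n-1) + (8/3)(r+n) + (2/3).
  a_n = [2 a_{n-1} - 1 a_{n-2}] / D(n).
Since the indicial polynomial factors as (r - r_1)(r - r_2), D(n) = (r_1 + n - r_1)(r_1 + n - r_2) = n(n + 1/3).
Evaluating step by step (a_0 = 1):
  n = 1: D(1) = 1(1 + 1/3) = 4/3; numerator = 2(1) = 2; a_1 = (2)/(4/3) = 3/2
  n = 2: D(2) = 2(2 + 1/3) = 14/3; numerator = 2(3/2) - 1(1) = 2; a_2 = (2)/(14/3) = 3/7
  n = 3: D(3) = 3(3 + 1/3) = 10; numerator = 2(3/7) - 1(3/2) = -9/14; a_3 = (-9/14)/(10) = -9/140
  n = 4: D(4) = 4(4 + 1/3) = 52/3; numerator = 2(-9/140) - 1(3/7) = -39/70; a_4 = (-39/70)/(52/3) = -9/280

r = -2/3; a_0 = 1; a_1 = 3/2; a_2 = 3/7; a_3 = -9/140; a_4 = -9/280


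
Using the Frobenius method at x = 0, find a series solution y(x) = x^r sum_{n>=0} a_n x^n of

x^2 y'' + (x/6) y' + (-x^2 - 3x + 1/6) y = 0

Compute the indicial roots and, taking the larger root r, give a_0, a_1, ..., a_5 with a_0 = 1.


Write in Frobenius form y'' + (p(x)/x) y' + (q(x)/x^2) y = 0:
  p(x) = 1/6,  q(x) = -x^2 - 3x + 1/6.
Indicial equation: r(r-1) + (1/6) r + (1/6) = 0 -> roots r_1 = 1/2, r_2 = 1/3.
Take r = r_1 = 1/2. Let y(x) = x^r sum_{n>=0} a_n x^n with a_0 = 1.
Substitute y = x^r sum a_n x^n and match x^{r+n}. The recurrence is
  D(n) a_n - 3 a_{n-1} - 1 a_{n-2} = 0,  where D(n) = (r+n)(r+n-1) + (1/6)(r+n) + (1/6).
  a_n = [3 a_{n-1} + 1 a_{n-2}] / D(n).
Since the indicial polynomial factors as (r - r_1)(r - r_2), D(n) = (r_1 + n - r_1)(r_1 + n - r_2) = n(n + 1/6).
Evaluating step by step (a_0 = 1):
  n = 1: D(1) = 1(1 + 1/6) = 7/6; numerator = 3(1) = 3; a_1 = (3)/(7/6) = 18/7
  n = 2: D(2) = 2(2 + 1/6) = 13/3; numerator = 3(18/7) + 1(1) = 61/7; a_2 = (61/7)/(13/3) = 183/91
  n = 3: D(3) = 3(3 + 1/6) = 19/2; numerator = 3(183/91) + 1(18/7) = 783/91; a_3 = (783/91)/(19/2) = 1566/1729
  n = 4: D(4) = 4(4 + 1/6) = 50/3; numerator = 3(1566/1729) + 1(183/91) = 8175/1729; a_4 = (8175/1729)/(50/3) = 981/3458
  n = 5: D(5) = 5(5 + 1/6) = 155/6; numerator = 3(981/3458) + 1(1566/1729) = 6075/3458; a_5 = (6075/3458)/(155/6) = 3645/53599

r = 1/2; a_0 = 1; a_1 = 18/7; a_2 = 183/91; a_3 = 1566/1729; a_4 = 981/3458; a_5 = 3645/53599


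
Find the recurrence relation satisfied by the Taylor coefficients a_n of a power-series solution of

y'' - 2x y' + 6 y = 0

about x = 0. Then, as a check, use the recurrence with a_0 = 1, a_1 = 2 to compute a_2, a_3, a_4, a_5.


Substitute y = sum_n a_n x^n.
y''(x) has coefficient (n+2)(n+1) a_{n+2} at x^n;
-2 x y'(x) has coefficient -2 n a_n at x^n (shift);
6 y(x) has coefficient 6 a_n at x^n.
Matching x^n: (n+2)(n+1) a_{n+2} + (-2n + 6) a_n = 0.
Thus a_{n+2} = (2n - 6) / ((n+1)(n+2)) * a_n.

Check with a_0 = 1, a_1 = 2 (apply the recurrence for n = 0, 1, 2, 3): a_0 = 1, a_1 = 2, a_2 = -3, a_3 = -4/3, a_4 = 1/2, a_5 = 0.

a_(n+2) = (2n - 6) / ((n+1)(n+2)) * a_n; check: a_0 = 1, a_1 = 2, a_2 = -3, a_3 = -4/3, a_4 = 1/2, a_5 = 0


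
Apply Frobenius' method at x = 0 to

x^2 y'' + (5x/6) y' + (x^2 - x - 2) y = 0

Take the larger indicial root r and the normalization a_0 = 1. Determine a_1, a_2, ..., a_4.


Write in Frobenius form y'' + (p(x)/x) y' + (q(x)/x^2) y = 0:
  p(x) = 5/6,  q(x) = x^2 - x - 2.
Indicial equation: r(r-1) + (5/6) r + (-2) = 0 -> roots r_1 = 3/2, r_2 = -4/3.
Take r = r_1 = 3/2. Let y(x) = x^r sum_{n>=0} a_n x^n with a_0 = 1.
Substitute y = x^r sum a_n x^n and match x^{r+n}. The recurrence is
  D(n) a_n - 1 a_{n-1} + 1 a_{n-2} = 0,  where D(n) = (r+n)(r+n-1) + (5/6)(r+n) + (-2).
  a_n = [1 a_{n-1} - 1 a_{n-2}] / D(n).
Since the indicial polynomial factors as (r - r_1)(r - r_2), D(n) = (r_1 + n - r_1)(r_1 + n - r_2) = n(n + 17/6).
Evaluating step by step (a_0 = 1):
  n = 1: D(1) = 1(1 + 17/6) = 23/6; numerator = 1(1) = 1; a_1 = (1)/(23/6) = 6/23
  n = 2: D(2) = 2(2 + 17/6) = 29/3; numerator = 1(6/23) - 1(1) = -17/23; a_2 = (-17/23)/(29/3) = -51/667
  n = 3: D(3) = 3(3 + 17/6) = 35/2; numerator = 1(-51/667) - 1(6/23) = -225/667; a_3 = (-225/667)/(35/2) = -90/4669
  n = 4: D(4) = 4(4 + 17/6) = 82/3; numerator = 1(-90/4669) - 1(-51/667) = 267/4669; a_4 = (267/4669)/(82/3) = 801/382858

r = 3/2; a_0 = 1; a_1 = 6/23; a_2 = -51/667; a_3 = -90/4669; a_4 = 801/382858


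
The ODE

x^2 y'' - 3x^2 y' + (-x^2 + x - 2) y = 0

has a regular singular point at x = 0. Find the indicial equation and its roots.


Divide by x^2 to reach normal form y'' + P_1(x) y' + P_2(x) y = 0 with P_1(x) = -3 and P_2(x) = -1 + 1/x - 2/x^2.
x = 0 is a singular point because the y-coefficient -1 + 1/x - 2/x^2 has a pole at x = 0.
It is a regular singular point because x P_1(x) = p(x) = -3x and x^2 P_2(x) = q(x) = -x^2 + x - 2 are polynomials, hence analytic at x = 0.
p(0) = 0,  q(0) = -2.
Indicial equation: r(r-1) + p(0) r + q(0) = 0, i.e. r^2 + (p(0) - 1) r + q(0) = 0, i.e. r^2 - 1 r - 2 = 0.
Discriminant: (-1)^2 - 4(-2) = 9, so r = (1 ± 3)/2.
Solving: r_1 = 2, r_2 = -1.

indicial: r^2 - 1 r - 2 = 0; roots r_1 = 2, r_2 = -1


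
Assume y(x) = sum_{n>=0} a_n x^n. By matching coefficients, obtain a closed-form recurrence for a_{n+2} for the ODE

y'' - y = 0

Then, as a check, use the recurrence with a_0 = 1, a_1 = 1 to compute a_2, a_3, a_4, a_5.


Substitute y = sum_n a_n x^n into y'' + (const) y = 0.
y''(x) = sum_{n>=0} (n+2)(n+1) a_{n+2} x^n.
The ODE becomes sum_n [(n+2)(n+1) a_{n+2} - 1 a_n] x^n = 0.
Setting each coefficient to zero gives the recurrence:
  (n+2)(n+1) a_{n+2} - 1 a_n = 0,
  a_{n+2} = 1 / ((n+1)(n+2)) a_n.

Check with a_0 = 1, a_1 = 1 (apply the recurrence for n = 0, 1, 2, 3): a_0 = 1, a_1 = 1, a_2 = 1/2, a_3 = 1/6, a_4 = 1/24, a_5 = 1/120.

a_{n+2} = 1/((n+1)(n+2)) * a_n; check: a_0 = 1, a_1 = 1, a_2 = 1/2, a_3 = 1/6, a_4 = 1/24, a_5 = 1/120


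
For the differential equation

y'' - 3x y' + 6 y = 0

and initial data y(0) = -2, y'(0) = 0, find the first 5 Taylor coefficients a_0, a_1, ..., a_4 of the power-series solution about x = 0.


Ansatz: y(x) = sum_{n>=0} a_n x^n, so y'(x) = sum_{n>=1} n a_n x^(n-1) and y''(x) = sum_{n>=2} n(n-1) a_n x^(n-2).
Substitute into P(x) y'' + Q(x) y' + R(x) y = 0 with P(x) = 1, Q(x) = -3x, R(x) = 6, and match powers of x.
Initial conditions: a_0 = -2, a_1 = 0.
Setting the coefficient of each power of x to zero and solving order by order (substituting the coefficients already found):
  x^0: 2 a_2 + 6 a_0 = 0  ->  2 a_2 = -6 a_0 = 12  ->  a_2 = 6
  x^1: 6 a_3 + 3 a_1 = 0  ->  6 a_3 = -3 a_1 = 0  ->  a_3 = 0
  x^2: 12 a_4 = 0  ->  a_4 = 0
Truncated series: y(x) = -2 + 6 x^2 + O(x^5).

a_0 = -2; a_1 = 0; a_2 = 6; a_3 = 0; a_4 = 0


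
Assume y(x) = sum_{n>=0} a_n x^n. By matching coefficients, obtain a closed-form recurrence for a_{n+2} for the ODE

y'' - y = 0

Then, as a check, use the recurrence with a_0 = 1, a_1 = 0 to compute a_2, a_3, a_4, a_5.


Substitute y = sum_n a_n x^n into y'' + (const) y = 0.
y''(x) = sum_{n>=0} (n+2)(n+1) a_{n+2} x^n.
The ODE becomes sum_n [(n+2)(n+1) a_{n+2} - 1 a_n] x^n = 0.
Setting each coefficient to zero gives the recurrence:
  (n+2)(n+1) a_{n+2} - 1 a_n = 0,
  a_{n+2} = 1 / ((n+1)(n+2)) a_n.

Check with a_0 = 1, a_1 = 0 (apply the recurrence for n = 0, 1, 2, 3): a_0 = 1, a_1 = 0, a_2 = 1/2, a_3 = 0, a_4 = 1/24, a_5 = 0.

a_{n+2} = 1/((n+1)(n+2)) * a_n; check: a_0 = 1, a_1 = 0, a_2 = 1/2, a_3 = 0, a_4 = 1/24, a_5 = 0


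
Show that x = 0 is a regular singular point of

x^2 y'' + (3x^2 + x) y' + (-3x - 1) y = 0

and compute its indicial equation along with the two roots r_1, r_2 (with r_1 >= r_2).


Divide by x^2 to reach normal form y'' + P_1(x) y' + P_2(x) y = 0 with P_1(x) = 3 + 1/x and P_2(x) = -3/x - 1/x^2.
x = 0 is a singular point because the y'-coefficient 3 + 1/x has a pole at x = 0 and the y-coefficient -3/x - 1/x^2 has a pole at x = 0.
It is a regular singular point because x P_1(x) = p(x) = 3x + 1 and x^2 P_2(x) = q(x) = -3x - 1 are polynomials, hence analytic at x = 0.
p(0) = 1,  q(0) = -1.
Indicial equation: r(r-1) + p(0) r + q(0) = 0, i.e. r^2 + (p(0) - 1) r + q(0) = 0, i.e. r^2 - 1 = 0.
Discriminant: (0)^2 - 4(-1) = 4, so r = (0 ± 2)/2.
Solving: r_1 = 1, r_2 = -1.

indicial: r^2 - 1 = 0; roots r_1 = 1, r_2 = -1


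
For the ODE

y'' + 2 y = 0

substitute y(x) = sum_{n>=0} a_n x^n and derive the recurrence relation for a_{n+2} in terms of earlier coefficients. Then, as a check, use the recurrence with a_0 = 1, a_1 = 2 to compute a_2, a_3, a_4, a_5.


Substitute y = sum_n a_n x^n into y'' + (const) y = 0.
y''(x) = sum_{n>=0} (n+2)(n+1) a_{n+2} x^n.
The ODE becomes sum_n [(n+2)(n+1) a_{n+2} + 2 a_n] x^n = 0.
Setting each coefficient to zero gives the recurrence:
  (n+2)(n+1) a_{n+2} + 2 a_n = 0,
  a_{n+2} = -2 / ((n+1)(n+2)) a_n.

Check with a_0 = 1, a_1 = 2 (apply the recurrence for n = 0, 1, 2, 3): a_0 = 1, a_1 = 2, a_2 = -1, a_3 = -2/3, a_4 = 1/6, a_5 = 1/15.

a_{n+2} = -2/((n+1)(n+2)) * a_n; check: a_0 = 1, a_1 = 2, a_2 = -1, a_3 = -2/3, a_4 = 1/6, a_5 = 1/15


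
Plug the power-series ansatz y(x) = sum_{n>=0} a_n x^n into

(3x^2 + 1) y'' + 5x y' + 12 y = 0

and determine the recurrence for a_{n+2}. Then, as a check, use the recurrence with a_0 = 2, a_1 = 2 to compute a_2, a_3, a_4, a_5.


Substitute y = sum_n a_n x^n.
(1 + 3 x^2) y'' contributes (n+2)(n+1) a_{n+2} + 3 n(n-1) a_n at x^n.
5 x y'(x) contributes 5 n a_n at x^n.
12 y(x) contributes 12 a_n at x^n.
Matching x^n: (n+2)(n+1) a_{n+2} + (3 n(n-1) + 5 n + 12) a_n = 0.
Thus a_{n+2} = (-3 n(n-1) - 5 n - 12) / ((n+1)(n+2)) * a_n.

Check with a_0 = 2, a_1 = 2 (apply the recurrence for n = 0, 1, 2, 3): a_0 = 2, a_1 = 2, a_2 = -12, a_3 = -17/3, a_4 = 28, a_5 = 51/4.

a_(n+2) = (-3 n(n-1) - 5 n - 12) / ((n+1)(n+2)) * a_n; check: a_0 = 2, a_1 = 2, a_2 = -12, a_3 = -17/3, a_4 = 28, a_5 = 51/4


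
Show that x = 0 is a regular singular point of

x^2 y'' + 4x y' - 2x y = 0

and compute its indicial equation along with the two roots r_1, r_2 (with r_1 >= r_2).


Divide by x^2 to reach normal form y'' + P_1(x) y' + P_2(x) y = 0 with P_1(x) = 4/x and P_2(x) = -2/x.
x = 0 is a singular point because the y'-coefficient 4/x has a pole at x = 0 and the y-coefficient -2/x has a pole at x = 0.
It is a regular singular point because x P_1(x) = p(x) = 4 and x^2 P_2(x) = q(x) = -2x are polynomials, hence analytic at x = 0.
p(0) = 4,  q(0) = 0.
Indicial equation: r(r-1) + p(0) r + q(0) = 0, i.e. r^2 + (p(0) - 1) r + q(0) = 0, i.e. r^2 + 3 r = 0.
Discriminant: (3)^2 - 4(0) = 9, so r = (-3 ± 3)/2.
Solving: r_1 = 0, r_2 = -3.

indicial: r^2 + 3 r = 0; roots r_1 = 0, r_2 = -3


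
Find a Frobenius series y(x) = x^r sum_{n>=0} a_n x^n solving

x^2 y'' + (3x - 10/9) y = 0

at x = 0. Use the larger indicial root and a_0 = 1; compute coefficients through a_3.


Write in Frobenius form y'' + (p(x)/x) y' + (q(x)/x^2) y = 0:
  p(x) = 0,  q(x) = 3x - 10/9.
Indicial equation: r(r-1) + (0) r + (-10/9) = 0 -> roots r_1 = 5/3, r_2 = -2/3.
Take r = r_1 = 5/3. Let y(x) = x^r sum_{n>=0} a_n x^n with a_0 = 1.
Substitute y = x^r sum a_n x^n and match x^{r+n}. The recurrence is
  D(n) a_n + 3 a_{n-1} = 0,  where D(n) = (r+n)(r+n-1) + (0)(r+n) + (-10/9).
  a_n = -3 / D(n) * a_{n-1}.
Since the indicial polynomial factors as (r - r_1)(r - r_2), D(n) = (r_1 + n - r_1)(r_1 + n - r_2) = n(n + 7/3).
Evaluating step by step (a_0 = 1):
  n = 1: D(1) = 1(1 + 7/3) = 10/3; numerator = -3(1) = -3; a_1 = (-3)/(10/3) = -9/10
  n = 2: D(2) = 2(2 + 7/3) = 26/3; numerator = -3(-9/10) = 27/10; a_2 = (27/10)/(26/3) = 81/260
  n = 3: D(3) = 3(3 + 7/3) = 16; numerator = -3(81/260) = -243/260; a_3 = (-243/260)/(16) = -243/4160

r = 5/3; a_0 = 1; a_1 = -9/10; a_2 = 81/260; a_3 = -243/4160


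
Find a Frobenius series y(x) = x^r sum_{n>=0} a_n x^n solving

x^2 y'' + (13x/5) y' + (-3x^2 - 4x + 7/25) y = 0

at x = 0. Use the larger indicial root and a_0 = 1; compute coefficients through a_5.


Write in Frobenius form y'' + (p(x)/x) y' + (q(x)/x^2) y = 0:
  p(x) = 13/5,  q(x) = -3x^2 - 4x + 7/25.
Indicial equation: r(r-1) + (13/5) r + (7/25) = 0 -> roots r_1 = -1/5, r_2 = -7/5.
Take r = r_1 = -1/5. Let y(x) = x^r sum_{n>=0} a_n x^n with a_0 = 1.
Substitute y = x^r sum a_n x^n and match x^{r+n}. The recurrence is
  D(n) a_n - 4 a_{n-1} - 3 a_{n-2} = 0,  where D(n) = (r+n)(r+n-1) + (13/5)(r+n) + (7/25).
  a_n = [4 a_{n-1} + 3 a_{n-2}] / D(n).
Since the indicial polynomial factors as (r - r_1)(r - r_2), D(n) = (r_1 + n - r_1)(r_1 + n - r_2) = n(n + 6/5).
Evaluating step by step (a_0 = 1):
  n = 1: D(1) = 1(1 + 6/5) = 11/5; numerator = 4(1) = 4; a_1 = (4)/(11/5) = 20/11
  n = 2: D(2) = 2(2 + 6/5) = 32/5; numerator = 4(20/11) + 3(1) = 113/11; a_2 = (113/11)/(32/5) = 565/352
  n = 3: D(3) = 3(3 + 6/5) = 63/5; numerator = 4(565/352) + 3(20/11) = 95/8; a_3 = (95/8)/(63/5) = 475/504
  n = 4: D(4) = 4(4 + 6/5) = 104/5; numerator = 4(475/504) + 3(565/352) = 190385/22176; a_4 = (190385/22176)/(104/5) = 73225/177408
  n = 5: D(5) = 5(5 + 6/5) = 31; numerator = 4(73225/177408) + 3(475/504) = 28375/6336; a_5 = (28375/6336)/(31) = 28375/196416

r = -1/5; a_0 = 1; a_1 = 20/11; a_2 = 565/352; a_3 = 475/504; a_4 = 73225/177408; a_5 = 28375/196416


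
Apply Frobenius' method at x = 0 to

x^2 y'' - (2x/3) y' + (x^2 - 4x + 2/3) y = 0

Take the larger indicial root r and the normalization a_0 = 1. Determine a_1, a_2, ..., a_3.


Write in Frobenius form y'' + (p(x)/x) y' + (q(x)/x^2) y = 0:
  p(x) = -2/3,  q(x) = x^2 - 4x + 2/3.
Indicial equation: r(r-1) + (-2/3) r + (2/3) = 0 -> roots r_1 = 1, r_2 = 2/3.
Take r = r_1 = 1. Let y(x) = x^r sum_{n>=0} a_n x^n with a_0 = 1.
Substitute y = x^r sum a_n x^n and match x^{r+n}. The recurrence is
  D(n) a_n - 4 a_{n-1} + 1 a_{n-2} = 0,  where D(n) = (r+n)(r+n-1) + (-2/3)(r+n) + (2/3).
  a_n = [4 a_{n-1} - 1 a_{n-2}] / D(n).
Since the indicial polynomial factors as (r - r_1)(r - r_2), D(n) = (r_1 + n - r_1)(r_1 + n - r_2) = n(n + 1/3).
Evaluating step by step (a_0 = 1):
  n = 1: D(1) = 1(1 + 1/3) = 4/3; numerator = 4(1) = 4; a_1 = (4)/(4/3) = 3
  n = 2: D(2) = 2(2 + 1/3) = 14/3; numerator = 4(3) - 1(1) = 11; a_2 = (11)/(14/3) = 33/14
  n = 3: D(3) = 3(3 + 1/3) = 10; numerator = 4(33/14) - 1(3) = 45/7; a_3 = (45/7)/(10) = 9/14

r = 1; a_0 = 1; a_1 = 3; a_2 = 33/14; a_3 = 9/14


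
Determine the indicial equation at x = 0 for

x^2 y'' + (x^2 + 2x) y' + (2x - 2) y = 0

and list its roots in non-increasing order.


Divide by x^2 to reach normal form y'' + P_1(x) y' + P_2(x) y = 0 with P_1(x) = 1 + 2/x and P_2(x) = 2/x - 2/x^2.
x = 0 is a singular point because the y'-coefficient 1 + 2/x has a pole at x = 0 and the y-coefficient 2/x - 2/x^2 has a pole at x = 0.
It is a regular singular point because x P_1(x) = p(x) = x + 2 and x^2 P_2(x) = q(x) = 2x - 2 are polynomials, hence analytic at x = 0.
p(0) = 2,  q(0) = -2.
Indicial equation: r(r-1) + p(0) r + q(0) = 0, i.e. r^2 + (p(0) - 1) r + q(0) = 0, i.e. r^2 + 1 r - 2 = 0.
Discriminant: (1)^2 - 4(-2) = 9, so r = (-1 ± 3)/2.
Solving: r_1 = 1, r_2 = -2.

indicial: r^2 + 1 r - 2 = 0; roots r_1 = 1, r_2 = -2


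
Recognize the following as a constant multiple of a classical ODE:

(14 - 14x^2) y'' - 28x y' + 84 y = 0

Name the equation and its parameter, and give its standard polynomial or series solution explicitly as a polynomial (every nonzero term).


All three coefficients share the factor 14; dividing through by 14 gives  (1 - x^2) y'' - 2x y' + 6 y = 0.
This matches the Legendre equation (1 - x^2) y'' - 2x y' + n(n+1) y = 0 (note the -2x y' term) with n(n+1) = 6, so n = 2; the polynomial solution is P_2(x).
With y = sum_k a_k x^k, matching x^k gives (k+2)(k+1) a_{k+2} = [k(k+1) - n(n+1)] a_k = (k - 2)(k + 3) a_k. The right side vanishes at k = 2, so the series with the parity of 2 terminates at degree 2.
Standard normalization (P_n(1) = 1): leading coefficient (2n)!/(2^n (n!)^2) = 24/(4*4) = 3/2, so a_2 = 3/2. Work downward with a_k = (k+1)(k+2) a_{k+2} / ((k - 2)(k + 3)):
  a_0 = (1)(2)(3/2) / ((0 - 2)(0 + 3)) = 3/(-6) = -1/2
Hence P_2(x) = 3 x^2/2 - 1/2.

P_2(x); series = 3 x^2/2 - 1/2


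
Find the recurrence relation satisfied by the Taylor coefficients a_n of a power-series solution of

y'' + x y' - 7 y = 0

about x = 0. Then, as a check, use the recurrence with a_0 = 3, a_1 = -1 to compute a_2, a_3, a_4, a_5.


Substitute y = sum_n a_n x^n.
y''(x) has coefficient (n+2)(n+1) a_{n+2} at x^n;
x y'(x) has coefficient n a_n at x^n (shift);
-7 y(x) has coefficient -7 a_n at x^n.
Matching x^n: (n+2)(n+1) a_{n+2} + (n - 7) a_n = 0.
Thus a_{n+2} = (-n + 7) / ((n+1)(n+2)) * a_n.

Check with a_0 = 3, a_1 = -1 (apply the recurrence for n = 0, 1, 2, 3): a_0 = 3, a_1 = -1, a_2 = 21/2, a_3 = -1, a_4 = 35/8, a_5 = -1/5.

a_(n+2) = (-n + 7) / ((n+1)(n+2)) * a_n; check: a_0 = 3, a_1 = -1, a_2 = 21/2, a_3 = -1, a_4 = 35/8, a_5 = -1/5


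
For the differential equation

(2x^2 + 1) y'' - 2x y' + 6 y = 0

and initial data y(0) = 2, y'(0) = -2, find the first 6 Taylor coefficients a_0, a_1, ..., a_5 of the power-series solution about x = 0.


Ansatz: y(x) = sum_{n>=0} a_n x^n, so y'(x) = sum_{n>=1} n a_n x^(n-1) and y''(x) = sum_{n>=2} n(n-1) a_n x^(n-2).
Substitute into P(x) y'' + Q(x) y' + R(x) y = 0 with P(x) = 2x^2 + 1, Q(x) = -2x, R(x) = 6, and match powers of x.
Initial conditions: a_0 = 2, a_1 = -2.
Setting the coefficient of each power of x to zero and solving order by order (substituting the coefficients already found):
  x^0: 2 a_2 + 6 a_0 = 0  ->  2 a_2 = -6 a_0 = -12  ->  a_2 = -6
  x^1: 6 a_3 + 4 a_1 = 0  ->  6 a_3 = -4 a_1 = 8  ->  a_3 = 4/3
  x^2: 12 a_4 + 6 a_2 = 0  ->  12 a_4 = -6 a_2 = 36  ->  a_4 = 3
  x^3: 20 a_5 + 12 a_3 = 0  ->  20 a_5 = -12 a_3 = -16  ->  a_5 = -4/5
Truncated series: y(x) = 2 - 2 x - 6 x^2 + (4/3) x^3 + 3 x^4 - (4/5) x^5 + O(x^6).

a_0 = 2; a_1 = -2; a_2 = -6; a_3 = 4/3; a_4 = 3; a_5 = -4/5


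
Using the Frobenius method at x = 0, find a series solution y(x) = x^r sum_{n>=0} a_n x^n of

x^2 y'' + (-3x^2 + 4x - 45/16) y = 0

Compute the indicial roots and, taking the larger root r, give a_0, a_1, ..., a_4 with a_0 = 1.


Write in Frobenius form y'' + (p(x)/x) y' + (q(x)/x^2) y = 0:
  p(x) = 0,  q(x) = -3x^2 + 4x - 45/16.
Indicial equation: r(r-1) + (0) r + (-45/16) = 0 -> roots r_1 = 9/4, r_2 = -5/4.
Take r = r_1 = 9/4. Let y(x) = x^r sum_{n>=0} a_n x^n with a_0 = 1.
Substitute y = x^r sum a_n x^n and match x^{r+n}. The recurrence is
  D(n) a_n + 4 a_{n-1} - 3 a_{n-2} = 0,  where D(n) = (r+n)(r+n-1) + (0)(r+n) + (-45/16).
  a_n = [-4 a_{n-1} + 3 a_{n-2}] / D(n).
Since the indicial polynomial factors as (r - r_1)(r - r_2), D(n) = (r_1 + n - r_1)(r_1 + n - r_2) = n(n + 7/2).
Evaluating step by step (a_0 = 1):
  n = 1: D(1) = 1(1 + 7/2) = 9/2; numerator = -4(1) = -4; a_1 = (-4)/(9/2) = -8/9
  n = 2: D(2) = 2(2 + 7/2) = 11; numerator = -4(-8/9) + 3(1) = 59/9; a_2 = (59/9)/(11) = 59/99
  n = 3: D(3) = 3(3 + 7/2) = 39/2; numerator = -4(59/99) + 3(-8/9) = -500/99; a_3 = (-500/99)/(39/2) = -1000/3861
  n = 4: D(4) = 4(4 + 7/2) = 30; numerator = -4(-1000/3861) + 3(59/99) = 10903/3861; a_4 = (10903/3861)/(30) = 10903/115830

r = 9/4; a_0 = 1; a_1 = -8/9; a_2 = 59/99; a_3 = -1000/3861; a_4 = 10903/115830


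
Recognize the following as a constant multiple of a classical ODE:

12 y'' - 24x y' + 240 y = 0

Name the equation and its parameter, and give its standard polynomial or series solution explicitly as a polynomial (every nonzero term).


All three coefficients share the factor 12; dividing through by 12 gives  y'' - 2x y' + 20 y = 0.
This matches the Hermite equation y'' - 2x y' + 2n y = 0 with 2n = 20, so n = 10; the polynomial solution is H_10(x).
With y = sum_k a_k x^k, matching x^k gives (k+2)(k+1) a_{k+2} = 2(k - n) a_k = 2(k - 10) a_k. The right side vanishes at k = 10, so the series with the parity of 10 terminates at degree 10.
Standard normalization: leading coefficient of H_n is 2^n, so a_10 = 2^10 = 1024. Work downward with a_k = (k+1)(k+2) a_{k+2} / (2(k - n)):
  a_8 = (9)(10)(1024) / (2(8 - 10)) = 92160/(-4) = -23040
  a_6 = (7)(8)(-23040) / (2(6 - 10)) = -1290240/(-8) = 161280
  a_4 = (5)(6)(161280) / (2(4 - 10)) = 4838400/(-12) = -403200
  a_2 = (3)(4)(-403200) / (2(2 - 10)) = -4838400/(-16) = 302400
  a_0 = (1)(2)(302400) / (2(0 - 10)) = 604800/(-20) = -30240
Hence H_10(x) = 1024 x^10 - 23040 x^8 + 161280 x^6 - 403200 x^4 + 302400 x^2 - 30240.

H_10(x); series = 1024 x^10 - 23040 x^8 + 161280 x^6 - 403200 x^4 + 302400 x^2 - 30240


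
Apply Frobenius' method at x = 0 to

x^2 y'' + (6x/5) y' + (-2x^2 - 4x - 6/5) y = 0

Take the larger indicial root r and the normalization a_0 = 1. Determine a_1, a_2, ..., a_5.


Write in Frobenius form y'' + (p(x)/x) y' + (q(x)/x^2) y = 0:
  p(x) = 6/5,  q(x) = -2x^2 - 4x - 6/5.
Indicial equation: r(r-1) + (6/5) r + (-6/5) = 0 -> roots r_1 = 1, r_2 = -6/5.
Take r = r_1 = 1. Let y(x) = x^r sum_{n>=0} a_n x^n with a_0 = 1.
Substitute y = x^r sum a_n x^n and match x^{r+n}. The recurrence is
  D(n) a_n - 4 a_{n-1} - 2 a_{n-2} = 0,  where D(n) = (r+n)(r+n-1) + (6/5)(r+n) + (-6/5).
  a_n = [4 a_{n-1} + 2 a_{n-2}] / D(n).
Since the indicial polynomial factors as (r - r_1)(r - r_2), D(n) = (r_1 + n - r_1)(r_1 + n - r_2) = n(n + 11/5).
Evaluating step by step (a_0 = 1):
  n = 1: D(1) = 1(1 + 11/5) = 16/5; numerator = 4(1) = 4; a_1 = (4)/(16/5) = 5/4
  n = 2: D(2) = 2(2 + 11/5) = 42/5; numerator = 4(5/4) + 2(1) = 7; a_2 = (7)/(42/5) = 5/6
  n = 3: D(3) = 3(3 + 11/5) = 78/5; numerator = 4(5/6) + 2(5/4) = 35/6; a_3 = (35/6)/(78/5) = 175/468
  n = 4: D(4) = 4(4 + 11/5) = 124/5; numerator = 4(175/468) + 2(5/6) = 370/117; a_4 = (370/117)/(124/5) = 925/7254
  n = 5: D(5) = 5(5 + 11/5) = 36; numerator = 4(925/7254) + 2(175/468) = 9125/7254; a_5 = (9125/7254)/(36) = 9125/261144

r = 1; a_0 = 1; a_1 = 5/4; a_2 = 5/6; a_3 = 175/468; a_4 = 925/7254; a_5 = 9125/261144


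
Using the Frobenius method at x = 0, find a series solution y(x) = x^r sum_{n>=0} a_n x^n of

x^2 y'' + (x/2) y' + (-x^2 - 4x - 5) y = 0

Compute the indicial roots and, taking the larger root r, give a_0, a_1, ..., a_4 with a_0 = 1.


Write in Frobenius form y'' + (p(x)/x) y' + (q(x)/x^2) y = 0:
  p(x) = 1/2,  q(x) = -x^2 - 4x - 5.
Indicial equation: r(r-1) + (1/2) r + (-5) = 0 -> roots r_1 = 5/2, r_2 = -2.
Take r = r_1 = 5/2. Let y(x) = x^r sum_{n>=0} a_n x^n with a_0 = 1.
Substitute y = x^r sum a_n x^n and match x^{r+n}. The recurrence is
  D(n) a_n - 4 a_{n-1} - 1 a_{n-2} = 0,  where D(n) = (r+n)(r+n-1) + (1/2)(r+n) + (-5).
  a_n = [4 a_{n-1} + 1 a_{n-2}] / D(n).
Since the indicial polynomial factors as (r - r_1)(r - r_2), D(n) = (r_1 + n - r_1)(r_1 + n - r_2) = n(n + 9/2).
Evaluating step by step (a_0 = 1):
  n = 1: D(1) = 1(1 + 9/2) = 11/2; numerator = 4(1) = 4; a_1 = (4)/(11/2) = 8/11
  n = 2: D(2) = 2(2 + 9/2) = 13; numerator = 4(8/11) + 1(1) = 43/11; a_2 = (43/11)/(13) = 43/143
  n = 3: D(3) = 3(3 + 9/2) = 45/2; numerator = 4(43/143) + 1(8/11) = 276/143; a_3 = (276/143)/(45/2) = 184/2145
  n = 4: D(4) = 4(4 + 9/2) = 34; numerator = 4(184/2145) + 1(43/143) = 1381/2145; a_4 = (1381/2145)/(34) = 1381/72930

r = 5/2; a_0 = 1; a_1 = 8/11; a_2 = 43/143; a_3 = 184/2145; a_4 = 1381/72930


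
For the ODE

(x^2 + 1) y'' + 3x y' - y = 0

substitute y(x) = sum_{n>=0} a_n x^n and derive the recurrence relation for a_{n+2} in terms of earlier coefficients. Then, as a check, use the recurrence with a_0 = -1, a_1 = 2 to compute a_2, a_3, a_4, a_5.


Substitute y = sum_n a_n x^n.
(1 + 1 x^2) y'' contributes (n+2)(n+1) a_{n+2} + n(n-1) a_n at x^n.
3 x y'(x) contributes 3 n a_n at x^n.
-y(x) contributes -1 a_n at x^n.
Matching x^n: (n+2)(n+1) a_{n+2} + (n(n-1) + 3 n - 1) a_n = 0.
Thus a_{n+2} = (-n(n-1) - 3 n + 1) / ((n+1)(n+2)) * a_n.

Check with a_0 = -1, a_1 = 2 (apply the recurrence for n = 0, 1, 2, 3): a_0 = -1, a_1 = 2, a_2 = -1/2, a_3 = -2/3, a_4 = 7/24, a_5 = 7/15.

a_(n+2) = (-n(n-1) - 3 n + 1) / ((n+1)(n+2)) * a_n; check: a_0 = -1, a_1 = 2, a_2 = -1/2, a_3 = -2/3, a_4 = 7/24, a_5 = 7/15


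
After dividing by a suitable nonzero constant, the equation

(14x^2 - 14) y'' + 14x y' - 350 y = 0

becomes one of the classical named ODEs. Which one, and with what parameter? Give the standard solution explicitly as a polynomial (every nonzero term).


All three coefficients share the factor -14; dividing through by -14 gives  (1 - x^2) y'' - x y' + 25 y = 0.
This matches the Chebyshev equation (1 - x^2) y'' - x y' + n^2 y = 0 (note the -x y' term, not -2x y') with n^2 = 25, so n = 5; the polynomial solution is T_5(x).
With y = sum_k a_k x^k, matching x^k gives (k+2)(k+1) a_{k+2} = (k^2 - n^2) a_k = (k - 5)(k + 5) a_k. The right side vanishes at k = 5, so the series with the parity of 5 terminates at degree 5.
Standard normalization: leading coefficient of T_n is 2^(n-1), so a_5 = 2^4 = 16. Work downward with a_k = (k+1)(k+2) a_{k+2} / ((k - 5)(k + 5)):
  a_3 = (4)(5)(16) / ((3 - 5)(3 + 5)) = 320/(-16) = -20
  a_1 = (2)(3)(-20) / ((1 - 5)(1 + 5)) = -120/(-24) = 5
Hence T_5(x) = 16 x^5 - 20 x^3 + 5 x.

T_5(x); series = 16 x^5 - 20 x^3 + 5 x


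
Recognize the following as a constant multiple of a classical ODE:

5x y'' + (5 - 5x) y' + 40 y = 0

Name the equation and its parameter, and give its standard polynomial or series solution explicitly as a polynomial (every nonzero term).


All three coefficients share the factor 5; dividing through by 5 gives  x y'' + (1 - x) y' + 8 y = 0.
This matches the Laguerre equation x y'' + (1 - x) y' + n y = 0 with n = 8; the polynomial solution is L_8(x).
With y = sum_k a_k x^k, matching x^k gives (k+1)k a_{k+1} + (k+1) a_{k+1} - k a_k + n a_k = 0, i.e. (k+1)^2 a_{k+1} = (k - n) a_k = (k - 8) a_k. The right side vanishes at k = 8, so the series terminates at degree 8.
Standard normalization L_n(0) = 1 gives a_0 = 1. Work upward with a_{k+1} = (k - 8) a_k / (k+1)^2:
  a_1 = (0 - 8)(1) / 1^2 = -8/1 = -8
  a_2 = (1 - 8)(-8) / 2^2 = 56/4 = 14
  a_3 = (2 - 8)(14) / 3^2 = -84/9 = -28/3
  a_4 = (3 - 8)(-28/3) / 4^2 = (140/3)/16 = 35/12
  a_5 = (4 - 8)(35/12) / 5^2 = (-35/3)/25 = -7/15
  a_6 = (5 - 8)(-7/15) / 6^2 = (7/5)/36 = 7/180
  a_7 = (6 - 8)(7/180) / 7^2 = (-7/90)/49 = -1/630
  a_8 = (7 - 8)(-1/630) / 8^2 = (1/630)/64 = 1/40320
Hence L_8(x) = x^8/40320 - x^7/630 + 7 x^6/180 - 7 x^5/15 + 35 x^4/12 - 28 x^3/3 + 14 x^2 - 8 x + 1.

L_8(x); series = x^8/40320 - x^7/630 + 7 x^6/180 - 7 x^5/15 + 35 x^4/12 - 28 x^3/3 + 14 x^2 - 8 x + 1


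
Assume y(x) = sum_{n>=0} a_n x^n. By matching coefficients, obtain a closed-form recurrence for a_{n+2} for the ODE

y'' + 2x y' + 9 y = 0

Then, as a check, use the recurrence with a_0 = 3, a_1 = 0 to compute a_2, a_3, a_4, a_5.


Substitute y = sum_n a_n x^n.
y''(x) has coefficient (n+2)(n+1) a_{n+2} at x^n;
2 x y'(x) has coefficient 2 n a_n at x^n (shift);
9 y(x) has coefficient 9 a_n at x^n.
Matching x^n: (n+2)(n+1) a_{n+2} + (2n + 9) a_n = 0.
Thus a_{n+2} = (-2n - 9) / ((n+1)(n+2)) * a_n.

Check with a_0 = 3, a_1 = 0 (apply the recurrence for n = 0, 1, 2, 3): a_0 = 3, a_1 = 0, a_2 = -27/2, a_3 = 0, a_4 = 117/8, a_5 = 0.

a_(n+2) = (-2n - 9) / ((n+1)(n+2)) * a_n; check: a_0 = 3, a_1 = 0, a_2 = -27/2, a_3 = 0, a_4 = 117/8, a_5 = 0


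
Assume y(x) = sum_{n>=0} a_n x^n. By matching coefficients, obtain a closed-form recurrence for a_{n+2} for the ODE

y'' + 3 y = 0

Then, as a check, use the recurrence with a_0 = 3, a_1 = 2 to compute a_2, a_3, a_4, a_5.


Substitute y = sum_n a_n x^n into y'' + (const) y = 0.
y''(x) = sum_{n>=0} (n+2)(n+1) a_{n+2} x^n.
The ODE becomes sum_n [(n+2)(n+1) a_{n+2} + 3 a_n] x^n = 0.
Setting each coefficient to zero gives the recurrence:
  (n+2)(n+1) a_{n+2} + 3 a_n = 0,
  a_{n+2} = -3 / ((n+1)(n+2)) a_n.

Check with a_0 = 3, a_1 = 2 (apply the recurrence for n = 0, 1, 2, 3): a_0 = 3, a_1 = 2, a_2 = -9/2, a_3 = -1, a_4 = 9/8, a_5 = 3/20.

a_{n+2} = -3/((n+1)(n+2)) * a_n; check: a_0 = 3, a_1 = 2, a_2 = -9/2, a_3 = -1, a_4 = 9/8, a_5 = 3/20


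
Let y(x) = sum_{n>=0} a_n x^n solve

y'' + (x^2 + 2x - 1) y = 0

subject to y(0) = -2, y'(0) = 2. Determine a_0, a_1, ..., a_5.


Ansatz: y(x) = sum_{n>=0} a_n x^n, so y'(x) = sum_{n>=1} n a_n x^(n-1) and y''(x) = sum_{n>=2} n(n-1) a_n x^(n-2).
Substitute into P(x) y'' + Q(x) y' + R(x) y = 0 with P(x) = 1, Q(x) = 0, R(x) = x^2 + 2x - 1, and match powers of x.
Initial conditions: a_0 = -2, a_1 = 2.
Setting the coefficient of each power of x to zero and solving order by order (substituting the coefficients already found):
  x^0: 2 a_2 - a_0 = 0  ->  2 a_2 = a_0 = -2  ->  a_2 = -1
  x^1: 6 a_3 - a_1 + 2 a_0 = 0  ->  6 a_3 = a_1 - 2 a_0 = 6  ->  a_3 = 1
  x^2: 12 a_4 - a_2 + 2 a_1 + a_0 = 0  ->  12 a_4 = a_2 - 2 a_1 - a_0 = -3  ->  a_4 = -1/4
  x^3: 20 a_5 - a_3 + 2 a_2 + a_1 = 0  ->  20 a_5 = a_3 - 2 a_2 - a_1 = 1  ->  a_5 = 1/20
Truncated series: y(x) = -2 + 2 x - x^2 + x^3 - (1/4) x^4 + (1/20) x^5 + O(x^6).

a_0 = -2; a_1 = 2; a_2 = -1; a_3 = 1; a_4 = -1/4; a_5 = 1/20


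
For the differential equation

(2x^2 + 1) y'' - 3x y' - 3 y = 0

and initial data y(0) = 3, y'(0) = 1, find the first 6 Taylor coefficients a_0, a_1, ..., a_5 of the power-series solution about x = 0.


Ansatz: y(x) = sum_{n>=0} a_n x^n, so y'(x) = sum_{n>=1} n a_n x^(n-1) and y''(x) = sum_{n>=2} n(n-1) a_n x^(n-2).
Substitute into P(x) y'' + Q(x) y' + R(x) y = 0 with P(x) = 2x^2 + 1, Q(x) = -3x, R(x) = -3, and match powers of x.
Initial conditions: a_0 = 3, a_1 = 1.
Setting the coefficient of each power of x to zero and solving order by order (substituting the coefficients already found):
  x^0: 2 a_2 - 3 a_0 = 0  ->  2 a_2 = 3 a_0 = 9  ->  a_2 = 9/2
  x^1: 6 a_3 - 6 a_1 = 0  ->  6 a_3 = 6 a_1 = 6  ->  a_3 = 1
  x^2: 12 a_4 - 5 a_2 = 0  ->  12 a_4 = 5 a_2 = 45/2  ->  a_4 = 15/8
  x^3: 20 a_5 = 0  ->  a_5 = 0
Truncated series: y(x) = 3 + x + (9/2) x^2 + x^3 + (15/8) x^4 + O(x^6).

a_0 = 3; a_1 = 1; a_2 = 9/2; a_3 = 1; a_4 = 15/8; a_5 = 0


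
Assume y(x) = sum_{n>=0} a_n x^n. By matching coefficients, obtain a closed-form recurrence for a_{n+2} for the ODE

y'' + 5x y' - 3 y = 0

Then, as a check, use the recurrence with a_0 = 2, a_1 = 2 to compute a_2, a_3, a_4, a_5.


Substitute y = sum_n a_n x^n.
y''(x) has coefficient (n+2)(n+1) a_{n+2} at x^n;
5 x y'(x) has coefficient 5 n a_n at x^n (shift);
-3 y(x) has coefficient -3 a_n at x^n.
Matching x^n: (n+2)(n+1) a_{n+2} + (5n - 3) a_n = 0.
Thus a_{n+2} = (-5n + 3) / ((n+1)(n+2)) * a_n.

Check with a_0 = 2, a_1 = 2 (apply the recurrence for n = 0, 1, 2, 3): a_0 = 2, a_1 = 2, a_2 = 3, a_3 = -2/3, a_4 = -7/4, a_5 = 2/5.

a_(n+2) = (-5n + 3) / ((n+1)(n+2)) * a_n; check: a_0 = 2, a_1 = 2, a_2 = 3, a_3 = -2/3, a_4 = -7/4, a_5 = 2/5


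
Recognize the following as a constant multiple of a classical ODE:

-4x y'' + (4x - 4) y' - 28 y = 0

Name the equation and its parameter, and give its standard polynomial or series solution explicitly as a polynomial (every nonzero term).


All three coefficients share the factor -4; dividing through by -4 gives  x y'' + (1 - x) y' + 7 y = 0.
This matches the Laguerre equation x y'' + (1 - x) y' + n y = 0 with n = 7; the polynomial solution is L_7(x).
With y = sum_k a_k x^k, matching x^k gives (k+1)k a_{k+1} + (k+1) a_{k+1} - k a_k + n a_k = 0, i.e. (k+1)^2 a_{k+1} = (k - n) a_k = (k - 7) a_k. The right side vanishes at k = 7, so the series terminates at degree 7.
Standard normalization L_n(0) = 1 gives a_0 = 1. Work upward with a_{k+1} = (k - 7) a_k / (k+1)^2:
  a_1 = (0 - 7)(1) / 1^2 = -7/1 = -7
  a_2 = (1 - 7)(-7) / 2^2 = 42/4 = 21/2
  a_3 = (2 - 7)(21/2) / 3^2 = (-105/2)/9 = -35/6
  a_4 = (3 - 7)(-35/6) / 4^2 = (70/3)/16 = 35/24
  a_5 = (4 - 7)(35/24) / 5^2 = (-35/8)/25 = -7/40
  a_6 = (5 - 7)(-7/40) / 6^2 = (7/20)/36 = 7/720
  a_7 = (6 - 7)(7/720) / 7^2 = (-7/720)/49 = -1/5040
Hence L_7(x) = -x^7/5040 + 7 x^6/720 - 7 x^5/40 + 35 x^4/24 - 35 x^3/6 + 21 x^2/2 - 7 x + 1.

L_7(x); series = -x^7/5040 + 7 x^6/720 - 7 x^5/40 + 35 x^4/24 - 35 x^3/6 + 21 x^2/2 - 7 x + 1


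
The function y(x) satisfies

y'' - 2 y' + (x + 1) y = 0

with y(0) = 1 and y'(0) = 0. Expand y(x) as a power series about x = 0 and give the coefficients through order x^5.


Ansatz: y(x) = sum_{n>=0} a_n x^n, so y'(x) = sum_{n>=1} n a_n x^(n-1) and y''(x) = sum_{n>=2} n(n-1) a_n x^(n-2).
Substitute into P(x) y'' + Q(x) y' + R(x) y = 0 with P(x) = 1, Q(x) = -2, R(x) = x + 1, and match powers of x.
Initial conditions: a_0 = 1, a_1 = 0.
Setting the coefficient of each power of x to zero and solving order by order (substituting the coefficients already found):
  x^0: 2 a_2 - 2 a_1 + a_0 = 0  ->  2 a_2 = 2 a_1 - a_0 = -1  ->  a_2 = -1/2
  x^1: 6 a_3 - 4 a_2 + a_1 + a_0 = 0  ->  6 a_3 = 4 a_2 - a_1 - a_0 = -3  ->  a_3 = -1/2
  x^2: 12 a_4 - 6 a_3 + a_2 + a_1 = 0  ->  12 a_4 = 6 a_3 - a_2 - a_1 = -5/2  ->  a_4 = -5/24
  x^3: 20 a_5 - 8 a_4 + a_3 + a_2 = 0  ->  20 a_5 = 8 a_4 - a_3 - a_2 = -2/3  ->  a_5 = -1/30
Truncated series: y(x) = 1 - (1/2) x^2 - (1/2) x^3 - (5/24) x^4 - (1/30) x^5 + O(x^6).

a_0 = 1; a_1 = 0; a_2 = -1/2; a_3 = -1/2; a_4 = -5/24; a_5 = -1/30


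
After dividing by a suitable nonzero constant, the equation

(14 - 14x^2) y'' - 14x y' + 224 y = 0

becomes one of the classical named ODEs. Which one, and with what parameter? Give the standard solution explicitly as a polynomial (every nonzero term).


All three coefficients share the factor 14; dividing through by 14 gives  (1 - x^2) y'' - x y' + 16 y = 0.
This matches the Chebyshev equation (1 - x^2) y'' - x y' + n^2 y = 0 (note the -x y' term, not -2x y') with n^2 = 16, so n = 4; the polynomial solution is T_4(x).
With y = sum_k a_k x^k, matching x^k gives (k+2)(k+1) a_{k+2} = (k^2 - n^2) a_k = (k - 4)(k + 4) a_k. The right side vanishes at k = 4, so the series with the parity of 4 terminates at degree 4.
Standard normalization: leading coefficient of T_n is 2^(n-1), so a_4 = 2^3 = 8. Work downward with a_k = (k+1)(k+2) a_{k+2} / ((k - 4)(k + 4)):
  a_2 = (3)(4)(8) / ((2 - 4)(2 + 4)) = 96/(-12) = -8
  a_0 = (1)(2)(-8) / ((0 - 4)(0 + 4)) = -16/(-16) = 1
Hence T_4(x) = 8 x^4 - 8 x^2 + 1.

T_4(x); series = 8 x^4 - 8 x^2 + 1


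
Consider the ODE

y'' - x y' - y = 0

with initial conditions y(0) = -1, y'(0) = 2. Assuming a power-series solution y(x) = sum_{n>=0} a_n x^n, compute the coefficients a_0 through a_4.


Ansatz: y(x) = sum_{n>=0} a_n x^n, so y'(x) = sum_{n>=1} n a_n x^(n-1) and y''(x) = sum_{n>=2} n(n-1) a_n x^(n-2).
Substitute into P(x) y'' + Q(x) y' + R(x) y = 0 with P(x) = 1, Q(x) = -x, R(x) = -1, and match powers of x.
Initial conditions: a_0 = -1, a_1 = 2.
Setting the coefficient of each power of x to zero and solving order by order (substituting the coefficients already found):
  x^0: 2 a_2 - a_0 = 0  ->  2 a_2 = a_0 = -1  ->  a_2 = -1/2
  x^1: 6 a_3 - 2 a_1 = 0  ->  6 a_3 = 2 a_1 = 4  ->  a_3 = 2/3
  x^2: 12 a_4 - 3 a_2 = 0  ->  12 a_4 = 3 a_2 = -3/2  ->  a_4 = -1/8
Truncated series: y(x) = -1 + 2 x - (1/2) x^2 + (2/3) x^3 - (1/8) x^4 + O(x^5).

a_0 = -1; a_1 = 2; a_2 = -1/2; a_3 = 2/3; a_4 = -1/8


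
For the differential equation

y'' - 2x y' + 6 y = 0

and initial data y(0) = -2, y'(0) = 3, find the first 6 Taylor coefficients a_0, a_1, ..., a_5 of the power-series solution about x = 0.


Ansatz: y(x) = sum_{n>=0} a_n x^n, so y'(x) = sum_{n>=1} n a_n x^(n-1) and y''(x) = sum_{n>=2} n(n-1) a_n x^(n-2).
Substitute into P(x) y'' + Q(x) y' + R(x) y = 0 with P(x) = 1, Q(x) = -2x, R(x) = 6, and match powers of x.
Initial conditions: a_0 = -2, a_1 = 3.
Setting the coefficient of each power of x to zero and solving order by order (substituting the coefficients already found):
  x^0: 2 a_2 + 6 a_0 = 0  ->  2 a_2 = -6 a_0 = 12  ->  a_2 = 6
  x^1: 6 a_3 + 4 a_1 = 0  ->  6 a_3 = -4 a_1 = -12  ->  a_3 = -2
  x^2: 12 a_4 + 2 a_2 = 0  ->  12 a_4 = -2 a_2 = -12  ->  a_4 = -1
  x^3: 20 a_5 = 0  ->  a_5 = 0
Truncated series: y(x) = -2 + 3 x + 6 x^2 - 2 x^3 - x^4 + O(x^6).

a_0 = -2; a_1 = 3; a_2 = 6; a_3 = -2; a_4 = -1; a_5 = 0


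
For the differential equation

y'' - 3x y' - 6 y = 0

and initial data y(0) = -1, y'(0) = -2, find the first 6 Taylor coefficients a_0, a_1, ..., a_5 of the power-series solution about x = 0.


Ansatz: y(x) = sum_{n>=0} a_n x^n, so y'(x) = sum_{n>=1} n a_n x^(n-1) and y''(x) = sum_{n>=2} n(n-1) a_n x^(n-2).
Substitute into P(x) y'' + Q(x) y' + R(x) y = 0 with P(x) = 1, Q(x) = -3x, R(x) = -6, and match powers of x.
Initial conditions: a_0 = -1, a_1 = -2.
Setting the coefficient of each power of x to zero and solving order by order (substituting the coefficients already found):
  x^0: 2 a_2 - 6 a_0 = 0  ->  2 a_2 = 6 a_0 = -6  ->  a_2 = -3
  x^1: 6 a_3 - 9 a_1 = 0  ->  6 a_3 = 9 a_1 = -18  ->  a_3 = -3
  x^2: 12 a_4 - 12 a_2 = 0  ->  12 a_4 = 12 a_2 = -36  ->  a_4 = -3
  x^3: 20 a_5 - 15 a_3 = 0  ->  20 a_5 = 15 a_3 = -45  ->  a_5 = -9/4
Truncated series: y(x) = -1 - 2 x - 3 x^2 - 3 x^3 - 3 x^4 - (9/4) x^5 + O(x^6).

a_0 = -1; a_1 = -2; a_2 = -3; a_3 = -3; a_4 = -3; a_5 = -9/4


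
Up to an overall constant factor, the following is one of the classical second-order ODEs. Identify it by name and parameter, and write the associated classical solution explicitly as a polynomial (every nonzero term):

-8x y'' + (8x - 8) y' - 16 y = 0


All three coefficients share the factor -8; dividing through by -8 gives  x y'' + (1 - x) y' + 2 y = 0.
This matches the Laguerre equation x y'' + (1 - x) y' + n y = 0 with n = 2; the polynomial solution is L_2(x).
With y = sum_k a_k x^k, matching x^k gives (k+1)k a_{k+1} + (k+1) a_{k+1} - k a_k + n a_k = 0, i.e. (k+1)^2 a_{k+1} = (k - n) a_k = (k - 2) a_k. The right side vanishes at k = 2, so the series terminates at degree 2.
Standard normalization L_n(0) = 1 gives a_0 = 1. Work upward with a_{k+1} = (k - 2) a_k / (k+1)^2:
  a_1 = (0 - 2)(1) / 1^2 = -2/1 = -2
  a_2 = (1 - 2)(-2) / 2^2 = 2/4 = 1/2
Hence L_2(x) = x^2/2 - 2 x + 1.

L_2(x); series = x^2/2 - 2 x + 1
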